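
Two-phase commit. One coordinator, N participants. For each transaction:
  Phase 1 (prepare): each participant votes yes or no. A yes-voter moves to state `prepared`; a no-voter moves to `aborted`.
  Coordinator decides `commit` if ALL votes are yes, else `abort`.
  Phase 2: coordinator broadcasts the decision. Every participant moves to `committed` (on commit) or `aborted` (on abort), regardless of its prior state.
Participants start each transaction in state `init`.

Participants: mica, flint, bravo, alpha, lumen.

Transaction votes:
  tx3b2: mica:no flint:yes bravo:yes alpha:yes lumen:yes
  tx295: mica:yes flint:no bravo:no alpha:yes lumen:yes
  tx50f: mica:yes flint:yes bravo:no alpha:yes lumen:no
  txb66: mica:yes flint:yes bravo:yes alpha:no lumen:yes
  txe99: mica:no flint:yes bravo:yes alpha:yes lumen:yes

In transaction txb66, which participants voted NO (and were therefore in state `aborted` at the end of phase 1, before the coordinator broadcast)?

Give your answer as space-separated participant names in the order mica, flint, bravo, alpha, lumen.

Answer: alpha

Derivation:
Txn txb66 phase 1: mica yes -> prepared; flint yes -> prepared; bravo yes -> prepared; alpha no -> aborted; lumen yes -> prepared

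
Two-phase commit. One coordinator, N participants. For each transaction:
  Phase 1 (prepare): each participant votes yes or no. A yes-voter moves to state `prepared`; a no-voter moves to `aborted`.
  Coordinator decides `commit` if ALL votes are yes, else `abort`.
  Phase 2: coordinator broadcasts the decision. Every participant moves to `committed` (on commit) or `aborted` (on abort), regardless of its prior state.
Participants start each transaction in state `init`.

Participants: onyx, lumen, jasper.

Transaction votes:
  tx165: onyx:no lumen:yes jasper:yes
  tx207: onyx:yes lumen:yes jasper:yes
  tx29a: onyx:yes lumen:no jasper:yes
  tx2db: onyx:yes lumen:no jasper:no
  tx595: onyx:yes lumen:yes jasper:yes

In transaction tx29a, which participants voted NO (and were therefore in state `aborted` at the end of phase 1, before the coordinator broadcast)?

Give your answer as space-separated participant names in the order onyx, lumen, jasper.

Answer: lumen

Derivation:
Txn tx29a phase 1: onyx yes -> prepared; lumen no -> aborted; jasper yes -> prepared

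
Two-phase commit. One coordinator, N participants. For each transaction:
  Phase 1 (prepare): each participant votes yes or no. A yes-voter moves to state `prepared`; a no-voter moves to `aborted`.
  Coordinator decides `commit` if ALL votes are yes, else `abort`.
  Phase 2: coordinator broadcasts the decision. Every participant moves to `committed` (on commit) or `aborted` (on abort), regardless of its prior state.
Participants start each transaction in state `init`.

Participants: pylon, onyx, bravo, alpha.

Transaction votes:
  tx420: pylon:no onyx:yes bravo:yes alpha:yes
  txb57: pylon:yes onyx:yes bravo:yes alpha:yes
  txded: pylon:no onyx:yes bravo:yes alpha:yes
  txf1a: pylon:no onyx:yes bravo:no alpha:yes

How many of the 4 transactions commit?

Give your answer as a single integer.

Answer: 1

Derivation:
tx420: no from pylon -> abort (commits=0)
txb57: all yes -> commit (commits=1)
txded: no from pylon -> abort (commits=1)
txf1a: no from pylon, bravo -> abort (commits=1)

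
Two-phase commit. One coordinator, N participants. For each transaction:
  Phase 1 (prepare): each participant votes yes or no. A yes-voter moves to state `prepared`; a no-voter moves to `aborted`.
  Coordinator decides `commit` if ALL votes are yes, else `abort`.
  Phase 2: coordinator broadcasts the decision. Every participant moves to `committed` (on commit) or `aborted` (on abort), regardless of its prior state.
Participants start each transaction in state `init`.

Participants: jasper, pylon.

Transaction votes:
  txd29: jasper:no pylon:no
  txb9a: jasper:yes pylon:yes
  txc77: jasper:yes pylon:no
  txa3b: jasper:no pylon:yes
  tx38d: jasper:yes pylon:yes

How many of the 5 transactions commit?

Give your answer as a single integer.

Answer: 2

Derivation:
txd29: no from jasper, pylon -> abort (commits=0)
txb9a: all yes -> commit (commits=1)
txc77: no from pylon -> abort (commits=1)
txa3b: no from jasper -> abort (commits=1)
tx38d: all yes -> commit (commits=2)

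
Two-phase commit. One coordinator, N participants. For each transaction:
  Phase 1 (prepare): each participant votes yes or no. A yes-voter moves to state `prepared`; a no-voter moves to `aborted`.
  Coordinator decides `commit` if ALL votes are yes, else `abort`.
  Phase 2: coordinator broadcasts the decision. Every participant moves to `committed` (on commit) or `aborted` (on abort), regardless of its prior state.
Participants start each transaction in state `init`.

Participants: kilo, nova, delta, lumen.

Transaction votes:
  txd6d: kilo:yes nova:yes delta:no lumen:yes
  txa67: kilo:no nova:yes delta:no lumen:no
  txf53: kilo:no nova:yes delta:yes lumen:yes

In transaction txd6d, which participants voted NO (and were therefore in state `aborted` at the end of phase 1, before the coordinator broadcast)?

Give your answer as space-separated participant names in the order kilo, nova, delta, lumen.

Answer: delta

Derivation:
Txn txd6d phase 1: kilo yes -> prepared; nova yes -> prepared; delta no -> aborted; lumen yes -> prepared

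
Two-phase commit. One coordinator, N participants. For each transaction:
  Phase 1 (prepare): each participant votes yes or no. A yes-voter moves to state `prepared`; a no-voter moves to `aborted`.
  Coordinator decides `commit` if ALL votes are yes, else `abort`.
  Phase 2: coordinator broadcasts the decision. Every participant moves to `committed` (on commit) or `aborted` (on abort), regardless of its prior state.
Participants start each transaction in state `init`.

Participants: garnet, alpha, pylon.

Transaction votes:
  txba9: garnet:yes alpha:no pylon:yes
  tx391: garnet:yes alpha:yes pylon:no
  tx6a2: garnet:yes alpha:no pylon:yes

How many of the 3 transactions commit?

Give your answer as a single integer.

txba9: no from alpha -> abort (commits=0)
tx391: no from pylon -> abort (commits=0)
tx6a2: no from alpha -> abort (commits=0)

Answer: 0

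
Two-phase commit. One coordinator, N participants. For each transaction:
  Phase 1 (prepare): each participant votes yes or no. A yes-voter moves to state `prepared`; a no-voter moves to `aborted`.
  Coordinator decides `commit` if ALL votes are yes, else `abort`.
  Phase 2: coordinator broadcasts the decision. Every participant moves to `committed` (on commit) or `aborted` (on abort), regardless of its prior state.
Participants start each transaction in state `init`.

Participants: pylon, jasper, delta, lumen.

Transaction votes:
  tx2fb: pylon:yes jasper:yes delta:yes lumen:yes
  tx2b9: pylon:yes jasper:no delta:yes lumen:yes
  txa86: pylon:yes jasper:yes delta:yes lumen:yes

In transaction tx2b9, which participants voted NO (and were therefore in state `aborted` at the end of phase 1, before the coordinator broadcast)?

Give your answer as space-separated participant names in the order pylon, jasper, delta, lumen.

Answer: jasper

Derivation:
Txn tx2b9 phase 1: pylon yes -> prepared; jasper no -> aborted; delta yes -> prepared; lumen yes -> prepared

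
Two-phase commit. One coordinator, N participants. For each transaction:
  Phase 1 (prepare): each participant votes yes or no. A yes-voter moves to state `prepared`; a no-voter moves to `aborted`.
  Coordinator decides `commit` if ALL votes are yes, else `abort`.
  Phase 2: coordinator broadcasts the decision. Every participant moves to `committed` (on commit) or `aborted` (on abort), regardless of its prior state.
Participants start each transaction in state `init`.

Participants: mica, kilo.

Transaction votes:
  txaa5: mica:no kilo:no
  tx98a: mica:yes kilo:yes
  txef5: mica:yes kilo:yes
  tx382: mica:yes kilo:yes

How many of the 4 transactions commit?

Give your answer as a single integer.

txaa5: no from mica, kilo -> abort (commits=0)
tx98a: all yes -> commit (commits=1)
txef5: all yes -> commit (commits=2)
tx382: all yes -> commit (commits=3)

Answer: 3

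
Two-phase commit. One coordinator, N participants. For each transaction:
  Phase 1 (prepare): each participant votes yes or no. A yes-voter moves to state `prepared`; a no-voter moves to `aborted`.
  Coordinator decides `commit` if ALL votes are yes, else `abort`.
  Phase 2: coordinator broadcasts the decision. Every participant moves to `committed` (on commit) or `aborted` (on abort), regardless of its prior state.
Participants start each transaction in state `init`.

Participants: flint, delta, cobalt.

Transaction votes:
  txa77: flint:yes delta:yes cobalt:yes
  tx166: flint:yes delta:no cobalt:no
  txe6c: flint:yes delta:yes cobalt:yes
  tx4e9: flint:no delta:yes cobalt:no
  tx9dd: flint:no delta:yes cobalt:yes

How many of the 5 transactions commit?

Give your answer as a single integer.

Answer: 2

Derivation:
txa77: all yes -> commit (commits=1)
tx166: no from delta, cobalt -> abort (commits=1)
txe6c: all yes -> commit (commits=2)
tx4e9: no from flint, cobalt -> abort (commits=2)
tx9dd: no from flint -> abort (commits=2)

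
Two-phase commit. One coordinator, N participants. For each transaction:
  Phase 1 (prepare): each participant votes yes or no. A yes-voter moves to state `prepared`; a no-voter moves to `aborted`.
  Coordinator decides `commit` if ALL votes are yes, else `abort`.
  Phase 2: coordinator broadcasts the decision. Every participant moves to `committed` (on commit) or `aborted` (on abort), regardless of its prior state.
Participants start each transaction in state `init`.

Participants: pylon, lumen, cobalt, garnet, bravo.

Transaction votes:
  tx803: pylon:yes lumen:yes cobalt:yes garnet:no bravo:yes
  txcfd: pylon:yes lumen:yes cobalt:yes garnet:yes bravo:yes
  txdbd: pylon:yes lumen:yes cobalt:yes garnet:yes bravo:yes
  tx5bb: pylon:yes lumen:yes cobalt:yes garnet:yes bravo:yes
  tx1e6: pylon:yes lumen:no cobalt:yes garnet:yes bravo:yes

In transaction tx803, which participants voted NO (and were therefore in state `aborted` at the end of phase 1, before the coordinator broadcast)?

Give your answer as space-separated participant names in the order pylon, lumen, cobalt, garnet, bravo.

Txn tx803 phase 1: pylon yes -> prepared; lumen yes -> prepared; cobalt yes -> prepared; garnet no -> aborted; bravo yes -> prepared

Answer: garnet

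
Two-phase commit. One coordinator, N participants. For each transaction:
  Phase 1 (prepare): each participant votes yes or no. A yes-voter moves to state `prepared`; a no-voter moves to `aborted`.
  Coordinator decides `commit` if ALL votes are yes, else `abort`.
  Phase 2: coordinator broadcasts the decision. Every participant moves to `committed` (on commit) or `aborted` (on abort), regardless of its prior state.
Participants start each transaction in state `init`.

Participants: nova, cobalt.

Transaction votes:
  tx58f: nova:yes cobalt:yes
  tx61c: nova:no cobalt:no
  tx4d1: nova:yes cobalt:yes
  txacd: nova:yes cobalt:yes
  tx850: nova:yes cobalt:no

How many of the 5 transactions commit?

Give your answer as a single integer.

Answer: 3

Derivation:
tx58f: all yes -> commit (commits=1)
tx61c: no from nova, cobalt -> abort (commits=1)
tx4d1: all yes -> commit (commits=2)
txacd: all yes -> commit (commits=3)
tx850: no from cobalt -> abort (commits=3)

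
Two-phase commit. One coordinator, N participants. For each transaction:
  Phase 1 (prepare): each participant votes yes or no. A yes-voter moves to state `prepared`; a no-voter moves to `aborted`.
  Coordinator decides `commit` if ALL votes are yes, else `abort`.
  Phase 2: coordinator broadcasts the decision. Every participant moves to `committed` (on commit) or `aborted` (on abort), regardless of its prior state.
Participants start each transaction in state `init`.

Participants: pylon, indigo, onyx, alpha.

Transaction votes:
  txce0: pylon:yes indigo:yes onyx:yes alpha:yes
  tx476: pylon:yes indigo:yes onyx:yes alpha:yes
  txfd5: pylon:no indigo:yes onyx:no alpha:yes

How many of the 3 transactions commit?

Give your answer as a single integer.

Answer: 2

Derivation:
txce0: all yes -> commit (commits=1)
tx476: all yes -> commit (commits=2)
txfd5: no from pylon, onyx -> abort (commits=2)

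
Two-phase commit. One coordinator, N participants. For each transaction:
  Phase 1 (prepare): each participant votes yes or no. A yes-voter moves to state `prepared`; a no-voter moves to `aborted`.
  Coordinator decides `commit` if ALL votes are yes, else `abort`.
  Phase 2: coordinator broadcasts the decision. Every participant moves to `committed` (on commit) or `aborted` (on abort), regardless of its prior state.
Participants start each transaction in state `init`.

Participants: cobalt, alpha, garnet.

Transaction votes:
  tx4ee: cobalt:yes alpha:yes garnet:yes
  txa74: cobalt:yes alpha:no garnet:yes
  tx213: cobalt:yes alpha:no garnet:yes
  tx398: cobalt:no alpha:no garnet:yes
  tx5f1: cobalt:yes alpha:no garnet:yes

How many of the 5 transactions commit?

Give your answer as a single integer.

Answer: 1

Derivation:
tx4ee: all yes -> commit (commits=1)
txa74: no from alpha -> abort (commits=1)
tx213: no from alpha -> abort (commits=1)
tx398: no from cobalt, alpha -> abort (commits=1)
tx5f1: no from alpha -> abort (commits=1)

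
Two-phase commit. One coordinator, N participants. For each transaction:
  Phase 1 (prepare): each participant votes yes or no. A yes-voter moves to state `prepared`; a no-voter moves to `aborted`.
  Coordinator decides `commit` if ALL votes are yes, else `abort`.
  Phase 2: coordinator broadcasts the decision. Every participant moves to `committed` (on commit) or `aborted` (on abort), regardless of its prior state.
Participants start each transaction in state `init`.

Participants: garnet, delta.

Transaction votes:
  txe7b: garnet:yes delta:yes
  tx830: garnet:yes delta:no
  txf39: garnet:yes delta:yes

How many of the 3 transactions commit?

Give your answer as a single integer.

txe7b: all yes -> commit (commits=1)
tx830: no from delta -> abort (commits=1)
txf39: all yes -> commit (commits=2)

Answer: 2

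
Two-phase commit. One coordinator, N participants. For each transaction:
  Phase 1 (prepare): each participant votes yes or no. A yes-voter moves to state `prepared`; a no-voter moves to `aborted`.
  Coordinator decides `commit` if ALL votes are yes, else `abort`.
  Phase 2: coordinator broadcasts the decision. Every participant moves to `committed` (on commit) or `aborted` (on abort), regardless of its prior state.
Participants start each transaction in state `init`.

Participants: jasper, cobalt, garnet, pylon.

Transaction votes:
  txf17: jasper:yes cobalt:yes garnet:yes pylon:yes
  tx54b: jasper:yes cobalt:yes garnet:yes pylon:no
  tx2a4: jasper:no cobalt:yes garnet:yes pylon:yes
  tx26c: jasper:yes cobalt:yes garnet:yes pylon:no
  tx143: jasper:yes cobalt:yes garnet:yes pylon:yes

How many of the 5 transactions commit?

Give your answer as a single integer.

Answer: 2

Derivation:
txf17: all yes -> commit (commits=1)
tx54b: no from pylon -> abort (commits=1)
tx2a4: no from jasper -> abort (commits=1)
tx26c: no from pylon -> abort (commits=1)
tx143: all yes -> commit (commits=2)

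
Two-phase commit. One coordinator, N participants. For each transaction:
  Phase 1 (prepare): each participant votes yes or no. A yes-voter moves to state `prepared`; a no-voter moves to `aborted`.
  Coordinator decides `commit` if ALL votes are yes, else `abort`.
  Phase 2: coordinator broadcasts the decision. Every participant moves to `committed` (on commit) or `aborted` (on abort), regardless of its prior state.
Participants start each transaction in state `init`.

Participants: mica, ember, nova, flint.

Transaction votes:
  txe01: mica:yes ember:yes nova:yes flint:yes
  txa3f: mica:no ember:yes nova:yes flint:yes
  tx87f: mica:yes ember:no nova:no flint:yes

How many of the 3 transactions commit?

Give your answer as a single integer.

Answer: 1

Derivation:
txe01: all yes -> commit (commits=1)
txa3f: no from mica -> abort (commits=1)
tx87f: no from ember, nova -> abort (commits=1)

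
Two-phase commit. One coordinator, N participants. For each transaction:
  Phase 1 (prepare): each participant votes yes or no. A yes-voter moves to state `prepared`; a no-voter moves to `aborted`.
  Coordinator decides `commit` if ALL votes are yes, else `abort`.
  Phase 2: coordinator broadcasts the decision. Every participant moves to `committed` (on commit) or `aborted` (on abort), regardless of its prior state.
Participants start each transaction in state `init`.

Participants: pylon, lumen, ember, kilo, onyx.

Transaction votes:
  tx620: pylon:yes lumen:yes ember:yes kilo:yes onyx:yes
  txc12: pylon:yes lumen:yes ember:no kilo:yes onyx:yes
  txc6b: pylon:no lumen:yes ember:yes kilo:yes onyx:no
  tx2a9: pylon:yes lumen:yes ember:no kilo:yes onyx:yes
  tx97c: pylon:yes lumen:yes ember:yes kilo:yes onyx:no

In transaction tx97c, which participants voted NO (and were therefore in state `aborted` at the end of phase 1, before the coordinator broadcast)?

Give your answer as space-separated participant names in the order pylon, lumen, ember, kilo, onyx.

Txn tx97c phase 1: pylon yes -> prepared; lumen yes -> prepared; ember yes -> prepared; kilo yes -> prepared; onyx no -> aborted

Answer: onyx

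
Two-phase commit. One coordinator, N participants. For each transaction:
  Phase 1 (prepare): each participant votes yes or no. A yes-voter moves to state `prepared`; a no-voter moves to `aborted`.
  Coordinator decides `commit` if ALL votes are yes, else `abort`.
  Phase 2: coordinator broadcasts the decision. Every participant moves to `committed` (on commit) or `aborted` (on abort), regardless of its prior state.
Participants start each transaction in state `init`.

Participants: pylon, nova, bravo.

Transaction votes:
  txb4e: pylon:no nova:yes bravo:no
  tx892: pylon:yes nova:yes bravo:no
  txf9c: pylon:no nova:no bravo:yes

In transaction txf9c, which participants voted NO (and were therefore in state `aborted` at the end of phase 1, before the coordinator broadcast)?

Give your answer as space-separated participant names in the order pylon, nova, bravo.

Answer: pylon nova

Derivation:
Txn txf9c phase 1: pylon no -> aborted; nova no -> aborted; bravo yes -> prepared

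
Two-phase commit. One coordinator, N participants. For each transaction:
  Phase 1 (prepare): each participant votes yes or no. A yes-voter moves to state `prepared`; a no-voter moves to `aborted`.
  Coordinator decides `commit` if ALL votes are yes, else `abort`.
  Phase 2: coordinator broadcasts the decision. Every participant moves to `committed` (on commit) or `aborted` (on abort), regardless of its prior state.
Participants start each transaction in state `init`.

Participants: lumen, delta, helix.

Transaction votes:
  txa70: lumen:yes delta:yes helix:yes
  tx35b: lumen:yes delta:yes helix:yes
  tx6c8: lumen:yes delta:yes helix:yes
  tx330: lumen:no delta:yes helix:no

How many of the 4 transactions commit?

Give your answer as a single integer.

txa70: all yes -> commit (commits=1)
tx35b: all yes -> commit (commits=2)
tx6c8: all yes -> commit (commits=3)
tx330: no from lumen, helix -> abort (commits=3)

Answer: 3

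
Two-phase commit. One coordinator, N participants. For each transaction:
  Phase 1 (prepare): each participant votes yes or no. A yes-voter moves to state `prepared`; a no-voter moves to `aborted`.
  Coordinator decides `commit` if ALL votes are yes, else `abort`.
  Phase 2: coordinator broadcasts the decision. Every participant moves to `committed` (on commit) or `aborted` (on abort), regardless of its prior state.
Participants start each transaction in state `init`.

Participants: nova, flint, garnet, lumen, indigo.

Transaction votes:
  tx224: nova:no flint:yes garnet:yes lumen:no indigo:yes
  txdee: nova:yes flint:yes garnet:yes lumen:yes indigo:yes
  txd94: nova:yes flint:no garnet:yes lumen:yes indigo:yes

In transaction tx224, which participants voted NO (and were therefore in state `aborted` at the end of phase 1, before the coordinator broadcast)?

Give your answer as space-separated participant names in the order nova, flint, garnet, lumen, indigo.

Answer: nova lumen

Derivation:
Txn tx224 phase 1: nova no -> aborted; flint yes -> prepared; garnet yes -> prepared; lumen no -> aborted; indigo yes -> prepared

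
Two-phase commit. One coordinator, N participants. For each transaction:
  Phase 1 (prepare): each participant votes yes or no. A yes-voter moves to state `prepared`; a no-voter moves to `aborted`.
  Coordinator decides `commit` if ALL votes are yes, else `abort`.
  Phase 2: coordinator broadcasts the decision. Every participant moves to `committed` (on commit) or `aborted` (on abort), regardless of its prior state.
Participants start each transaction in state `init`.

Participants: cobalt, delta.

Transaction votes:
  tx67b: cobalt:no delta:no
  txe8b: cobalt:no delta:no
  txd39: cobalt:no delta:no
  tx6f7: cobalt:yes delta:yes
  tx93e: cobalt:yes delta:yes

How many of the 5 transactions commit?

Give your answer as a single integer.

Answer: 2

Derivation:
tx67b: no from cobalt, delta -> abort (commits=0)
txe8b: no from cobalt, delta -> abort (commits=0)
txd39: no from cobalt, delta -> abort (commits=0)
tx6f7: all yes -> commit (commits=1)
tx93e: all yes -> commit (commits=2)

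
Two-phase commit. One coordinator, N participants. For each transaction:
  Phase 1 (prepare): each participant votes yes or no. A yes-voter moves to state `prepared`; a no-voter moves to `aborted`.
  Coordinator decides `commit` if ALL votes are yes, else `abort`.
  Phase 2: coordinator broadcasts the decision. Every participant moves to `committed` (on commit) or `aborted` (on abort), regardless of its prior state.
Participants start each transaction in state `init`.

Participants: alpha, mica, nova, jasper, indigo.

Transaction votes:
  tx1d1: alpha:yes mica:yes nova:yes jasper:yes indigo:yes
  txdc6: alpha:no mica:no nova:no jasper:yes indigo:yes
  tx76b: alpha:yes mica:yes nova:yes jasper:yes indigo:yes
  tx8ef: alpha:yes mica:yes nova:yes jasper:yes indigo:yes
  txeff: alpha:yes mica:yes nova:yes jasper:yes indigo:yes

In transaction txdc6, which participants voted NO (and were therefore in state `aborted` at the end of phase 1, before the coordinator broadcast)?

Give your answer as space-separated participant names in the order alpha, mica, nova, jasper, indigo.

Txn txdc6 phase 1: alpha no -> aborted; mica no -> aborted; nova no -> aborted; jasper yes -> prepared; indigo yes -> prepared

Answer: alpha mica nova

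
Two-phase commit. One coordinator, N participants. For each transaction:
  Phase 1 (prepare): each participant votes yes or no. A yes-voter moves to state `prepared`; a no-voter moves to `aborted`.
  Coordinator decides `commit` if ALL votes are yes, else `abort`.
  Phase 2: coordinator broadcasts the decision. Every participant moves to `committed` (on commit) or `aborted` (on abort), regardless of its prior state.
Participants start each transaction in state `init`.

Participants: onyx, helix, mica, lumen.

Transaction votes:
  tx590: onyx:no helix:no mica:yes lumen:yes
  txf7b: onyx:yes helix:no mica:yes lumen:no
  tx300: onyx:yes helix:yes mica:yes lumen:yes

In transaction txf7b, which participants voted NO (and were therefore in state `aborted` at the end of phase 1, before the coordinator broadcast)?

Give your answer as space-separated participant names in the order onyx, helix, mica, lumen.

Answer: helix lumen

Derivation:
Txn txf7b phase 1: onyx yes -> prepared; helix no -> aborted; mica yes -> prepared; lumen no -> aborted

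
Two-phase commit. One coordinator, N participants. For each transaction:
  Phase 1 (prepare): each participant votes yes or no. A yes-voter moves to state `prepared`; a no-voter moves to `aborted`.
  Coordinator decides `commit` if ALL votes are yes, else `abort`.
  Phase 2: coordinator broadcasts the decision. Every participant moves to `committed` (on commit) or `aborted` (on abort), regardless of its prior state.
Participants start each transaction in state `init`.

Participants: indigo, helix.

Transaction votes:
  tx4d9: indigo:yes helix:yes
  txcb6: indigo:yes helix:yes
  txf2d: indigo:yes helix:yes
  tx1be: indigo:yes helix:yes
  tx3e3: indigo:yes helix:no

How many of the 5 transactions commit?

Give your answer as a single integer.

tx4d9: all yes -> commit (commits=1)
txcb6: all yes -> commit (commits=2)
txf2d: all yes -> commit (commits=3)
tx1be: all yes -> commit (commits=4)
tx3e3: no from helix -> abort (commits=4)

Answer: 4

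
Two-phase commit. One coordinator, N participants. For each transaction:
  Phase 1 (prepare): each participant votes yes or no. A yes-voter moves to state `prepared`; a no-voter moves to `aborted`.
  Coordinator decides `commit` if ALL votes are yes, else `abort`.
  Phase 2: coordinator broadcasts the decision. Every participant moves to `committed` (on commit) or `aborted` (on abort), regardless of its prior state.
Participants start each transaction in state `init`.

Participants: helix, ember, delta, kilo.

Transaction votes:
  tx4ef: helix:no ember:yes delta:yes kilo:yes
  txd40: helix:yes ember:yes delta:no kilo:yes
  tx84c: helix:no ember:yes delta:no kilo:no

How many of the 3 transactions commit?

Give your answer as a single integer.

Answer: 0

Derivation:
tx4ef: no from helix -> abort (commits=0)
txd40: no from delta -> abort (commits=0)
tx84c: no from helix, delta, kilo -> abort (commits=0)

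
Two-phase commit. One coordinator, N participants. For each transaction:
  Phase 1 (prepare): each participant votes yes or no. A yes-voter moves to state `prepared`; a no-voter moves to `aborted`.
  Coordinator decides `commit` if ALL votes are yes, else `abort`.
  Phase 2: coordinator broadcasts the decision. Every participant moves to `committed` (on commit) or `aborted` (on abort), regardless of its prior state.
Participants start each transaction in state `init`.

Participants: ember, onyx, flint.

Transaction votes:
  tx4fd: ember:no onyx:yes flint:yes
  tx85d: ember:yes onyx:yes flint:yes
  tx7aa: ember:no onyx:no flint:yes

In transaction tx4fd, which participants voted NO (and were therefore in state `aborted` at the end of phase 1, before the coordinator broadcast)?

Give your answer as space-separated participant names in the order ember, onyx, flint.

Txn tx4fd phase 1: ember no -> aborted; onyx yes -> prepared; flint yes -> prepared

Answer: ember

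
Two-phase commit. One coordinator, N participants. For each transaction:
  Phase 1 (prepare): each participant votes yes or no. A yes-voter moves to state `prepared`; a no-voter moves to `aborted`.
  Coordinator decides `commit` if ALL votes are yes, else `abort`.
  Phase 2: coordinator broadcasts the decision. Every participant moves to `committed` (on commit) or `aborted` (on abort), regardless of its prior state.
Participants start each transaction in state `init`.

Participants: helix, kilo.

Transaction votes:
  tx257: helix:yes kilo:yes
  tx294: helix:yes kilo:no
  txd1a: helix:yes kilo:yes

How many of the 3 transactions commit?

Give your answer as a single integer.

Answer: 2

Derivation:
tx257: all yes -> commit (commits=1)
tx294: no from kilo -> abort (commits=1)
txd1a: all yes -> commit (commits=2)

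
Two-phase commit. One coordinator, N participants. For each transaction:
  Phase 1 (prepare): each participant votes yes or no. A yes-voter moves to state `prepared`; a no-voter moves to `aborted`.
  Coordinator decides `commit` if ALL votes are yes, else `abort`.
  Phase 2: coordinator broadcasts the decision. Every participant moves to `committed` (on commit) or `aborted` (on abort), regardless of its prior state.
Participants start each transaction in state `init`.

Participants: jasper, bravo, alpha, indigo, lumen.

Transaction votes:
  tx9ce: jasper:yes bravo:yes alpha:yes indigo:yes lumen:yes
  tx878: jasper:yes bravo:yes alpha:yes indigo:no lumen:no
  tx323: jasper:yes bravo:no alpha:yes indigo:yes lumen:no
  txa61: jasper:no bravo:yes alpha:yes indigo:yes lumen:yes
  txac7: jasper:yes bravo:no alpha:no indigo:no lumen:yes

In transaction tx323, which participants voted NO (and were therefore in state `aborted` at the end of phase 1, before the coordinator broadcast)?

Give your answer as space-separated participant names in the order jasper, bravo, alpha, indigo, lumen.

Txn tx323 phase 1: jasper yes -> prepared; bravo no -> aborted; alpha yes -> prepared; indigo yes -> prepared; lumen no -> aborted

Answer: bravo lumen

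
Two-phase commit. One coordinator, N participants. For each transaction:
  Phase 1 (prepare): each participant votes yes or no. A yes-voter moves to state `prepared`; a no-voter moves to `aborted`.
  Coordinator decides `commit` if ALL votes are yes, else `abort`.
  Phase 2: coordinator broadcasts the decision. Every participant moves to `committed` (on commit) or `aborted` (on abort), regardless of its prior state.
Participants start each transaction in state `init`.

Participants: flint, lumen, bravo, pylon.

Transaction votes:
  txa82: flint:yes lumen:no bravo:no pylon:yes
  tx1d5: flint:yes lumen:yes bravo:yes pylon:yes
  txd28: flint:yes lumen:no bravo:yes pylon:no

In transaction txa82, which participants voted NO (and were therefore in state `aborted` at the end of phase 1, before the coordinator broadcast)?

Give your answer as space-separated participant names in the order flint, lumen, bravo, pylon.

Txn txa82 phase 1: flint yes -> prepared; lumen no -> aborted; bravo no -> aborted; pylon yes -> prepared

Answer: lumen bravo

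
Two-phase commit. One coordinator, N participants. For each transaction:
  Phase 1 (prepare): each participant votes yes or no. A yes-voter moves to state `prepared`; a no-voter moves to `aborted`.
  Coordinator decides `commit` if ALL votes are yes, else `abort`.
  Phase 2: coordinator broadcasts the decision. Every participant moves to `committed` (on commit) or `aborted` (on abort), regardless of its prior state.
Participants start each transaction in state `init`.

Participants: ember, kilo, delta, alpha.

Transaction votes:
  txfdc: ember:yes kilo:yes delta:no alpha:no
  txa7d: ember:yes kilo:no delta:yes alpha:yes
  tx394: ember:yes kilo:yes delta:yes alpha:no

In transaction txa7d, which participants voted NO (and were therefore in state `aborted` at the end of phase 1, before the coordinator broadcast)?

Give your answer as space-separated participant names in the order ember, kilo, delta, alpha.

Txn txa7d phase 1: ember yes -> prepared; kilo no -> aborted; delta yes -> prepared; alpha yes -> prepared

Answer: kilo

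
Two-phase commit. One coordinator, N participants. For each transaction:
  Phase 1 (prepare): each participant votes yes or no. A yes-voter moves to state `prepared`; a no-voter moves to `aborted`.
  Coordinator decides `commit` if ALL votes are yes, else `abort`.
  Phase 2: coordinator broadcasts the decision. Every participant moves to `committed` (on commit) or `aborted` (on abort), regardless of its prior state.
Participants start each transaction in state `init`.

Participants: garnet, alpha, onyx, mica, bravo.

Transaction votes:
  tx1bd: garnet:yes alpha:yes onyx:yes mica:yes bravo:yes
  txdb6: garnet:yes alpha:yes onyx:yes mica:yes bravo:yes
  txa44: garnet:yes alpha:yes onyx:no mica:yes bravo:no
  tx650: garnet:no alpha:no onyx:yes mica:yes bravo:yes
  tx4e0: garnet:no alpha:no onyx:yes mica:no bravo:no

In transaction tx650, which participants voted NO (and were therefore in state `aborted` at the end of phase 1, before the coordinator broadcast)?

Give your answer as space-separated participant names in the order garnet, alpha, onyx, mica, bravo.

Txn tx650 phase 1: garnet no -> aborted; alpha no -> aborted; onyx yes -> prepared; mica yes -> prepared; bravo yes -> prepared

Answer: garnet alpha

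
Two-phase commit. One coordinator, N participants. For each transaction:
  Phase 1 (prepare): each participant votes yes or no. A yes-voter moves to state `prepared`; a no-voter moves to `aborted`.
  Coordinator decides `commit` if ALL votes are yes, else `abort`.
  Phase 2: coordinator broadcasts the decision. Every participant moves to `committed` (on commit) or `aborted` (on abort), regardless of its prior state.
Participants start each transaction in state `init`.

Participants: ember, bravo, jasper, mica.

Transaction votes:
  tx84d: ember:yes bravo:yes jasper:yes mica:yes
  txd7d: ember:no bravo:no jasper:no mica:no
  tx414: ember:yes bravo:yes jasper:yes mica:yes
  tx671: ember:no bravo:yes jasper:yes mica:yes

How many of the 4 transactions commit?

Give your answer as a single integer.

tx84d: all yes -> commit (commits=1)
txd7d: no from ember, bravo, jasper, mica -> abort (commits=1)
tx414: all yes -> commit (commits=2)
tx671: no from ember -> abort (commits=2)

Answer: 2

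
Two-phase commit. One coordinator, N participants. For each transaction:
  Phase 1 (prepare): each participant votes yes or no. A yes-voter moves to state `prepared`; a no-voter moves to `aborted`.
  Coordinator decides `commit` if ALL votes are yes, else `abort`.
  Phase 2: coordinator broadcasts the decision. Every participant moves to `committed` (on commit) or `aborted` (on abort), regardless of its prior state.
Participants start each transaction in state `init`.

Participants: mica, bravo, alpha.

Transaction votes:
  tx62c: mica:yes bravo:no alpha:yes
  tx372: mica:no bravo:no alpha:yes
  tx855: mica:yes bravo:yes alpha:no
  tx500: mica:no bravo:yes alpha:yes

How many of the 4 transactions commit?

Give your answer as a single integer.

tx62c: no from bravo -> abort (commits=0)
tx372: no from mica, bravo -> abort (commits=0)
tx855: no from alpha -> abort (commits=0)
tx500: no from mica -> abort (commits=0)

Answer: 0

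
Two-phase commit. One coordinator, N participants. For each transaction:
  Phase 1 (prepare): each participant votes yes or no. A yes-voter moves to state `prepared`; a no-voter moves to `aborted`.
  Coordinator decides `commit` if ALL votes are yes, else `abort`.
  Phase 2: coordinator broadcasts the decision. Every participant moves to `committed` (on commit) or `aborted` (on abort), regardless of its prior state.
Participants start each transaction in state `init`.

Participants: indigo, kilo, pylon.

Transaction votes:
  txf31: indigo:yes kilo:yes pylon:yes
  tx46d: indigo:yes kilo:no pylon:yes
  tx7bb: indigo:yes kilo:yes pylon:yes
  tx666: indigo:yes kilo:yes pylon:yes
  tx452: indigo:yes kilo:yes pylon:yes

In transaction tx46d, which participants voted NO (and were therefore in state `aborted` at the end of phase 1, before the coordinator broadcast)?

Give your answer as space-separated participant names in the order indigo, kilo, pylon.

Txn tx46d phase 1: indigo yes -> prepared; kilo no -> aborted; pylon yes -> prepared

Answer: kilo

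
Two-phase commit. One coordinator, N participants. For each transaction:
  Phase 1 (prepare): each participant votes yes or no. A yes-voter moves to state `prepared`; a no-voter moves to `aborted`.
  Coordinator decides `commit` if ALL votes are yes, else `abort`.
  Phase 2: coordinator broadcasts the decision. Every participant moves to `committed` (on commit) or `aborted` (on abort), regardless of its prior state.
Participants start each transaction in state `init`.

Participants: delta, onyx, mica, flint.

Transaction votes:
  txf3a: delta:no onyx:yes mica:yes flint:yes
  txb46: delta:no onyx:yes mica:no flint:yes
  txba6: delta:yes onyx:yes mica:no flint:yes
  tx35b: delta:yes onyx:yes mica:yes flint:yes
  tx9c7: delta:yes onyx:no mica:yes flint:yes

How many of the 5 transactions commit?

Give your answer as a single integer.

txf3a: no from delta -> abort (commits=0)
txb46: no from delta, mica -> abort (commits=0)
txba6: no from mica -> abort (commits=0)
tx35b: all yes -> commit (commits=1)
tx9c7: no from onyx -> abort (commits=1)

Answer: 1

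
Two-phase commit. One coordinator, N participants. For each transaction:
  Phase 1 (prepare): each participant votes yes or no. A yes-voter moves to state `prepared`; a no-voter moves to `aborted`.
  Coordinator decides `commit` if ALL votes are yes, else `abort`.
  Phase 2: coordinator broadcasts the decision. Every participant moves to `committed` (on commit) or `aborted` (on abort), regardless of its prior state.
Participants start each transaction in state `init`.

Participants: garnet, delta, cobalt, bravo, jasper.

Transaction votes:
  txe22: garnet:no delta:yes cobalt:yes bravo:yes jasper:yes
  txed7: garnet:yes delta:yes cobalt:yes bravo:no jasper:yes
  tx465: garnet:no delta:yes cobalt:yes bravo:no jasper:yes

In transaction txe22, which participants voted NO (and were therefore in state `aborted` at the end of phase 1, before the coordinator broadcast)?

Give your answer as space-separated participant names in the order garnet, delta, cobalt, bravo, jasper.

Answer: garnet

Derivation:
Txn txe22 phase 1: garnet no -> aborted; delta yes -> prepared; cobalt yes -> prepared; bravo yes -> prepared; jasper yes -> prepared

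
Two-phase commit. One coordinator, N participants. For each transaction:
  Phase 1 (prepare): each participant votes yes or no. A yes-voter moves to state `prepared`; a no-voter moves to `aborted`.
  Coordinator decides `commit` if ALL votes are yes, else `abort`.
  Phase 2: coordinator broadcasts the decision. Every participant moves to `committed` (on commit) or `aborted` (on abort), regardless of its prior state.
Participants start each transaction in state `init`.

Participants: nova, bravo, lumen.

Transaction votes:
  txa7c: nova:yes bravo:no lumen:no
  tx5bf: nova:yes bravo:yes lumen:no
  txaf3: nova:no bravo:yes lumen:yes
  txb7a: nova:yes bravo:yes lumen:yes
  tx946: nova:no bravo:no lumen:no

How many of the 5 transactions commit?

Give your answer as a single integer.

Answer: 1

Derivation:
txa7c: no from bravo, lumen -> abort (commits=0)
tx5bf: no from lumen -> abort (commits=0)
txaf3: no from nova -> abort (commits=0)
txb7a: all yes -> commit (commits=1)
tx946: no from nova, bravo, lumen -> abort (commits=1)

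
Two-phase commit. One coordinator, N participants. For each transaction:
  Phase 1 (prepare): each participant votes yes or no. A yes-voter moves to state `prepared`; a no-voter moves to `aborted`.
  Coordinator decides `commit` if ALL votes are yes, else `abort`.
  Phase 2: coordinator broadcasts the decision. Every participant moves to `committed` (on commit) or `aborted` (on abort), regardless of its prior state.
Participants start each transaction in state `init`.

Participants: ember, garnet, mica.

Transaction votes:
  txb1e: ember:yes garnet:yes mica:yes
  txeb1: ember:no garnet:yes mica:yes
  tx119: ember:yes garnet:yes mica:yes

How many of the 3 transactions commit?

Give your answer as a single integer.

Answer: 2

Derivation:
txb1e: all yes -> commit (commits=1)
txeb1: no from ember -> abort (commits=1)
tx119: all yes -> commit (commits=2)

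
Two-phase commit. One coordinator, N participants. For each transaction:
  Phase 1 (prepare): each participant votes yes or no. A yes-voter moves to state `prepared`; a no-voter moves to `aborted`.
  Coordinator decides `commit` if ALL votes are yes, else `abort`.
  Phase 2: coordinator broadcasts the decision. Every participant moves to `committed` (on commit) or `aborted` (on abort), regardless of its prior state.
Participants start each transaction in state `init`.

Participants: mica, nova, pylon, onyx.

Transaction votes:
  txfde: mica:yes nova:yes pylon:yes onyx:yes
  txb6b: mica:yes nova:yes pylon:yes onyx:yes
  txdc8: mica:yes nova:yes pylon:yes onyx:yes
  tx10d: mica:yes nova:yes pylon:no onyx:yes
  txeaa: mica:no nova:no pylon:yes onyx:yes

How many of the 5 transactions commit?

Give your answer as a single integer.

Answer: 3

Derivation:
txfde: all yes -> commit (commits=1)
txb6b: all yes -> commit (commits=2)
txdc8: all yes -> commit (commits=3)
tx10d: no from pylon -> abort (commits=3)
txeaa: no from mica, nova -> abort (commits=3)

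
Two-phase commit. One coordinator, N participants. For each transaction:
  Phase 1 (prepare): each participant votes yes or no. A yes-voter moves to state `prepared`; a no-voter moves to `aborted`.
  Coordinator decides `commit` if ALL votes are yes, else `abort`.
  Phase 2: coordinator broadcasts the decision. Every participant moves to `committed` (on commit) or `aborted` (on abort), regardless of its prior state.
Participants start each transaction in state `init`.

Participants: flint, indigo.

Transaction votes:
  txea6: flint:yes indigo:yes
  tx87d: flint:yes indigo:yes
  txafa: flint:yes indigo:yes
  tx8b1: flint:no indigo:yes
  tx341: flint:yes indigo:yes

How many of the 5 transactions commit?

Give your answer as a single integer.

Answer: 4

Derivation:
txea6: all yes -> commit (commits=1)
tx87d: all yes -> commit (commits=2)
txafa: all yes -> commit (commits=3)
tx8b1: no from flint -> abort (commits=3)
tx341: all yes -> commit (commits=4)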